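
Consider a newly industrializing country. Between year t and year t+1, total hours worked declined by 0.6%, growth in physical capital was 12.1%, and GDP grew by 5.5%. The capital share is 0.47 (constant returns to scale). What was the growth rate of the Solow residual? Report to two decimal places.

0.13%

Labor's share = 1 − 0.47 = 0.53.
Physical capital: 0.47 × 12.1 = 5.687 pp.
Total hours worked: 0.53 × (-0.6) = -0.318 pp.
TFP growth = 5.5 − 5.369 = 0.131%.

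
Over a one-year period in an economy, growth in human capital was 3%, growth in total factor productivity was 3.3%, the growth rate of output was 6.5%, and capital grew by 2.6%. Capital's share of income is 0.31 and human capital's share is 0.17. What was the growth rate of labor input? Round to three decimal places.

3.623%

Labor's share = 1 − 0.31 − 0.17 = 0.52.
gY = gA + 0.31×2.6 + 0.17×3 + 0.52×g.
0.52×g = 6.5 − 3.3 − 1.316 = 1.884.
g = 1.884 / 0.52 = 3.62308%.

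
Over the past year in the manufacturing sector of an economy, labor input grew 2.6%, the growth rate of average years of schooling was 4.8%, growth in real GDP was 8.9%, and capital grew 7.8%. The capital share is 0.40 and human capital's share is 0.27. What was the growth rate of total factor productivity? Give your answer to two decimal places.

Labor's share = 1 − 0.4 − 0.27 = 0.33.
Capital: 0.4 × 7.8 = 3.12 pp.
Average years of schooling: 0.27 × 4.8 = 1.296 pp.
Labor input: 0.33 × 2.6 = 0.858 pp.
TFP growth = 8.9 − 5.274 = 3.626%.

3.63%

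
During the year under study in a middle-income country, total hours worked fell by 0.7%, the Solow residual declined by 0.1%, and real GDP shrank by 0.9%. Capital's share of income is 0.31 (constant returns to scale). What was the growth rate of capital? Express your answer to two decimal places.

-1.02%

Labor's share = 1 − 0.31 = 0.69.
gY = gA + 0.69×(-0.7) + 0.31×g.
0.31×g = -0.9 + 0.1 + 0.483 = -0.317.
g = -0.317 / 0.31 = -1.0226%.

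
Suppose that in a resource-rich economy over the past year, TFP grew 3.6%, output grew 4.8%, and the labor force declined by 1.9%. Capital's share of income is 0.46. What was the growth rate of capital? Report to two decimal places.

Labor's share = 1 − 0.46 = 0.54.
gY = gA + 0.54×(-1.9) + 0.46×g.
0.46×g = 4.8 − 3.6 + 1.026 = 2.226.
g = 2.226 / 0.46 = 4.8391%.

Capital grew 4.84%.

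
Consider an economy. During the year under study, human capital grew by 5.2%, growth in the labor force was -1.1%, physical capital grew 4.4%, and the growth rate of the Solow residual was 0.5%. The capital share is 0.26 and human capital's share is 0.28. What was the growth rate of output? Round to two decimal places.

Output grew 2.59%.

Labor's share = 1 − 0.26 − 0.28 = 0.46.
Physical capital: 0.26 × 4.4 = 1.144 pp.
Human capital: 0.28 × 5.2 = 1.456 pp.
The labor force: 0.46 × (-1.1) = -0.506 pp.
Output growth = 0.5 + 2.094 = 2.594%.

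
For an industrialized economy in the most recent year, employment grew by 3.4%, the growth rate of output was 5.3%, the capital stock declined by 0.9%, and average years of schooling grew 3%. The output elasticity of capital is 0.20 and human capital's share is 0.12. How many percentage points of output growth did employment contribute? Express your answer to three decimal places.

2.312 percentage points

Labor's share = 1 − 0.2 − 0.12 = 0.68.
Contribution = share × growth = 0.68 × 3.4 = 2.312 pp.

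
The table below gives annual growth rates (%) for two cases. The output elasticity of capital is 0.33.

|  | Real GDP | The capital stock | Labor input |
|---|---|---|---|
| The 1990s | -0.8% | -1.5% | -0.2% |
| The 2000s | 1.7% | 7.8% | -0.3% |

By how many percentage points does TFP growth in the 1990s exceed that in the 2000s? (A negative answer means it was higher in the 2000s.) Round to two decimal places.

Labor's share = 1 − 0.33 = 0.67.
The 1990s: TFP = -0.8 + 0.495 + 0.134 = -0.171%.
The 2000s: TFP = 1.7 − 2.574 + 0.201 = -0.673%.
Difference = -0.171 − (-0.673) = 0.502 pp.

0.50 percentage points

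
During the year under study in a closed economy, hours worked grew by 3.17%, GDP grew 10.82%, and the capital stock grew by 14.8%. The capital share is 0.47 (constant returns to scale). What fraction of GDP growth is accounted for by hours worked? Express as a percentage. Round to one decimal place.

Labor's share = 1 − 0.47 = 0.53.
Hours worked contributed 0.53 × 3.17 = 1.6801 pp.
Share of growth = 1.6801 / 10.82 × 100 = 15.528%.

15.5%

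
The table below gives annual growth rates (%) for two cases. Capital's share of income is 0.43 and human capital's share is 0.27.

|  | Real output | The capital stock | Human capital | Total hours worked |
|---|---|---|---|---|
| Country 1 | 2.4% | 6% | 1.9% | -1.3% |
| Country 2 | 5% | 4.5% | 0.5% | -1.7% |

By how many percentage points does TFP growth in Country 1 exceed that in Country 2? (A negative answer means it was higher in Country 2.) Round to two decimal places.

Labor's share = 1 − 0.43 − 0.27 = 0.3.
Country 1: TFP = 2.4 − 2.58 − 0.513 + 0.39 = -0.303%.
Country 2: TFP = 5 − 1.935 − 0.135 + 0.51 = 3.44%.
Difference = -0.303 − (3.44) = -3.743 pp.

-3.74 percentage points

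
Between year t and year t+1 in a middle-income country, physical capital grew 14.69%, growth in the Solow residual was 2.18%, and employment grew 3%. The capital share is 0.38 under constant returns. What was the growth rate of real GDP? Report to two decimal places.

Labor's share = 1 − 0.38 = 0.62.
Physical capital: 0.38 × 14.69 = 5.5822 pp.
Employment: 0.62 × 3 = 1.86 pp.
Output growth = 2.18 + 7.4422 = 9.6222%.

Real GDP growth was 9.62%.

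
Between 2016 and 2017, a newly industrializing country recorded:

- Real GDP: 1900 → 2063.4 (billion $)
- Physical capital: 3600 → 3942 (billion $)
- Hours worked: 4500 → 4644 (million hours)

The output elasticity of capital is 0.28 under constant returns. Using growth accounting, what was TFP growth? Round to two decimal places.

3.64%

Real GDP growth = (2063.4 − 1900) / 1900 = 8.6%.
Physical capital growth = (3942 − 3600) / 3600 = 9.5%.
Hours worked growth = (4644 − 4500) / 4500 = 3.2%.
Labor's share = 1 − 0.28 = 0.72.
Physical capital: 0.28 × 9.5 = 2.66 pp.
Hours worked: 0.72 × 3.2 = 2.304 pp.
TFP growth = 8.6 − 4.964 = 3.636%.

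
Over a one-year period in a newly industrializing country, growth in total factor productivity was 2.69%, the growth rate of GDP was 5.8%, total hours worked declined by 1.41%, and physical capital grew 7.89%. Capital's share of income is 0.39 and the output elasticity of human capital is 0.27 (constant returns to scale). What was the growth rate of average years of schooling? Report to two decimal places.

Average years of schooling grew 1.90%.

Labor's share = 1 − 0.39 − 0.27 = 0.34.
gY = gA + 0.39×7.89 + 0.34×(-1.41) + 0.27×g.
0.27×g = 5.8 − 2.69 − 2.5977 = 0.5123.
g = 0.5123 / 0.27 = 1.8974%.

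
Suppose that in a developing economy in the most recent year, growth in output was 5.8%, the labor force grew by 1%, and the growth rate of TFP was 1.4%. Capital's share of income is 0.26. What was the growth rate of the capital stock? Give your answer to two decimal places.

14.08%

Labor's share = 1 − 0.26 = 0.74.
gY = gA + 0.74×1 + 0.26×g.
0.26×g = 5.8 − 1.4 − 0.74 = 3.66.
g = 3.66 / 0.26 = 14.0769%.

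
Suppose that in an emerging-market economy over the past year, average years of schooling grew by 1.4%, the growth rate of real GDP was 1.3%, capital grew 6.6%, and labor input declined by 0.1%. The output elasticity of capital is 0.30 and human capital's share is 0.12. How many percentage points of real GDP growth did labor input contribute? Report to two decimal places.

-0.06 pp

Labor's share = 1 − 0.3 − 0.12 = 0.58.
Contribution = share × growth = 0.58 × (-0.1) = -0.058 pp.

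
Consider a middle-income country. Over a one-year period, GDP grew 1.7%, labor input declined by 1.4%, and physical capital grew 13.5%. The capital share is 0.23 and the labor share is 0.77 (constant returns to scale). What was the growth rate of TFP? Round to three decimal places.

Labor's share = 1 − 0.23 = 0.77.
Physical capital: 0.23 × 13.5 = 3.105 pp.
Labor input: 0.77 × (-1.4) = -1.078 pp.
TFP growth = 1.7 − 2.027 = -0.327%.

-0.327%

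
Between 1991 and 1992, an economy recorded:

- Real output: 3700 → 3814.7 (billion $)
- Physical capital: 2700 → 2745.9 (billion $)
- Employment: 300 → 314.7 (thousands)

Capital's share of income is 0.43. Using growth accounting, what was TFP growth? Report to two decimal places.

Real output growth = (3814.7 − 3700) / 3700 = 3.1%.
Physical capital growth = (2745.9 − 2700) / 2700 = 1.7%.
Employment growth = (314.7 − 300) / 300 = 4.9%.
Labor's share = 1 − 0.43 = 0.57.
Physical capital: 0.43 × 1.7 = 0.731 pp.
Employment: 0.57 × 4.9 = 2.793 pp.
TFP growth = 3.1 − 3.524 = -0.424%.

-0.42%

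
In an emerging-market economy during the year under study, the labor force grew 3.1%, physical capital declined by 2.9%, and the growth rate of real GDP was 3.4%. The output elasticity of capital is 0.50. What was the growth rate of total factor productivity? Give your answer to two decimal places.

Labor's share = 1 − 0.5 = 0.5.
Physical capital: 0.5 × (-2.9) = -1.45 pp.
The labor force: 0.5 × 3.1 = 1.55 pp.
TFP growth = 3.4 − 0.1 = 3.3%.

3.30%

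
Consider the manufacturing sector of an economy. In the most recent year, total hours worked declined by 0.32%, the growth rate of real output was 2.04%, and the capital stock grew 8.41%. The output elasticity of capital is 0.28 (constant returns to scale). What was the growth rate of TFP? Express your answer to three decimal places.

-0.084%

Labor's share = 1 − 0.28 = 0.72.
The capital stock: 0.28 × 8.41 = 2.3548 pp.
Total hours worked: 0.72 × (-0.32) = -0.2304 pp.
TFP growth = 2.04 − 2.1244 = -0.0844%.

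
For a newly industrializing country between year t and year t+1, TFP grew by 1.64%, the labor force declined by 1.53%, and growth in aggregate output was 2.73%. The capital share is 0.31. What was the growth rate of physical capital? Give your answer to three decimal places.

Physical capital growth was 6.922%.

Labor's share = 1 − 0.31 = 0.69.
gY = gA + 0.69×(-1.53) + 0.31×g.
0.31×g = 2.73 − 1.64 + 1.0557 = 2.1457.
g = 2.1457 / 0.31 = 6.92161%.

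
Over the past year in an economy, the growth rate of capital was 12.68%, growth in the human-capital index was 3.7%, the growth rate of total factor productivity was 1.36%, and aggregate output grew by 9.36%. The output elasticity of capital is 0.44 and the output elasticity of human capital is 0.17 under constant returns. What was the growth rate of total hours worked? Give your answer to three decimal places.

Total hours worked grew 4.594%.

Labor's share = 1 − 0.44 − 0.17 = 0.39.
gY = gA + 0.44×12.68 + 0.17×3.7 + 0.39×g.
0.39×g = 9.36 − 1.36 − 6.2082 = 1.7918.
g = 1.7918 / 0.39 = 4.59436%.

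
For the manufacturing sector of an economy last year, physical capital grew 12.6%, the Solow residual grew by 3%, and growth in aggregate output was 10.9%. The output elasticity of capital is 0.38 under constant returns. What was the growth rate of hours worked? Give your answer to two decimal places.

Hours worked grew 5.02%.

Labor's share = 1 − 0.38 = 0.62.
gY = gA + 0.38×12.6 + 0.62×g.
0.62×g = 10.9 − 3 − 4.788 = 3.112.
g = 3.112 / 0.62 = 5.0194%.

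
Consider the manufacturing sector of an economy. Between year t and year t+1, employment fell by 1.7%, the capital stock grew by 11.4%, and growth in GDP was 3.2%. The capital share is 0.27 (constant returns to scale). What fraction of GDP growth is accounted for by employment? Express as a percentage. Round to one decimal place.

Employment accounted for -38.8% of growth.

Labor's share = 1 − 0.27 = 0.73.
Employment contributed 0.73 × (-1.7) = -1.241 pp.
Share of growth = -1.241 / 3.2 × 100 = -38.781%.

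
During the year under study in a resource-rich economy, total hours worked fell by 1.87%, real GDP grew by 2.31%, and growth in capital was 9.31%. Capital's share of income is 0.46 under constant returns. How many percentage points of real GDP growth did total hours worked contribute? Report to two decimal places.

Labor's share = 1 − 0.46 = 0.54.
Contribution = share × growth = 0.54 × (-1.87) = -1.0098 pp.

-1.01 pp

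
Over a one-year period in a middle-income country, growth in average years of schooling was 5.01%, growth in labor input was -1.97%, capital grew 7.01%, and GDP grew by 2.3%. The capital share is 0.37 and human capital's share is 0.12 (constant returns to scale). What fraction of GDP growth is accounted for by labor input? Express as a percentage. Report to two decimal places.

Labor's share = 1 − 0.37 − 0.12 = 0.51.
Labor input contributed 0.51 × (-1.97) = -1.0047 pp.
Share of growth = -1.0047 / 2.3 × 100 = -43.6826%.

Labor input accounted for -43.68% of growth.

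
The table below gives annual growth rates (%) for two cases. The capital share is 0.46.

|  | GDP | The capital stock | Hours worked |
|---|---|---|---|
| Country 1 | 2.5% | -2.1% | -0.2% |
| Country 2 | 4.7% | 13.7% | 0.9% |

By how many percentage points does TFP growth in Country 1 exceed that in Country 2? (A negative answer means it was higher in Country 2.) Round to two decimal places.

Labor's share = 1 − 0.46 = 0.54.
Country 1: TFP = 2.5 + 0.966 + 0.108 = 3.574%.
Country 2: TFP = 4.7 − 6.302 − 0.486 = -2.088%.
Difference = 3.574 − (-2.088) = 5.662 pp.

5.66 percentage points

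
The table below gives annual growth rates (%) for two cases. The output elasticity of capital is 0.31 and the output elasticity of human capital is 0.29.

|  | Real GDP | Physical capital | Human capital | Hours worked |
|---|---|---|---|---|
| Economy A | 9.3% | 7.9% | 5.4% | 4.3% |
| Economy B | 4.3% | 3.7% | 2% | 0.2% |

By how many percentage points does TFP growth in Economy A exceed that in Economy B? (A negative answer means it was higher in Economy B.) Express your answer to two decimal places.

1.07 percentage points

Labor's share = 1 − 0.31 − 0.29 = 0.4.
Economy A: TFP = 9.3 − 2.449 − 1.566 − 1.72 = 3.565%.
Economy B: TFP = 4.3 − 1.147 − 0.58 − 0.08 = 2.493%.
Difference = 3.565 − (2.493) = 1.072 pp.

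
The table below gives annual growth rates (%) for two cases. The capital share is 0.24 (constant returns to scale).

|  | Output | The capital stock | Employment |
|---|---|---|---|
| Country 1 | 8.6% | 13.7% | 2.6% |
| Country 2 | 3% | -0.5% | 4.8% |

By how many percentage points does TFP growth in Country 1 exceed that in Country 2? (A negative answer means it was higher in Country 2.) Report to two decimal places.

Labor's share = 1 − 0.24 = 0.76.
Country 1: TFP = 8.6 − 3.288 − 1.976 = 3.336%.
Country 2: TFP = 3 + 0.12 − 3.648 = -0.528%.
Difference = 3.336 − (-0.528) = 3.864 pp.

3.86 percentage points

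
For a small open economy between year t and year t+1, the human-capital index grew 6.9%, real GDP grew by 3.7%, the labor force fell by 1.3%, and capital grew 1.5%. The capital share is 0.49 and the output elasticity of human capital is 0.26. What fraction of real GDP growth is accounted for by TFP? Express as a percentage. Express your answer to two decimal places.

Labor's share = 1 − 0.49 − 0.26 = 0.25.
Capital: 0.49 × 1.5 = 0.735 pp.
The human-capital index: 0.26 × 6.9 = 1.794 pp.
The labor force: 0.25 × (-1.3) = -0.325 pp.
TFP growth = 3.7 − 2.204 = 1.496%.
TFP share of growth = 1.496 / 3.7 × 100 = 40.4324%.

40.43%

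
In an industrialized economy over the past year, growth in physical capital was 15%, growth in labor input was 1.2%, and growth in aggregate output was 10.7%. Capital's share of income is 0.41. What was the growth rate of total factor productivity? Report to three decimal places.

Total factor productivity growth was 3.842%.

Labor's share = 1 − 0.41 = 0.59.
Physical capital: 0.41 × 15 = 6.15 pp.
Labor input: 0.59 × 1.2 = 0.708 pp.
TFP growth = 10.7 − 6.858 = 3.842%.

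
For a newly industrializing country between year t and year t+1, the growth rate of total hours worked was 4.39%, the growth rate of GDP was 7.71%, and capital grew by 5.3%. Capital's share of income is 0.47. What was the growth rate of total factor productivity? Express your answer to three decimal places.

2.892%

Labor's share = 1 − 0.47 = 0.53.
Capital: 0.47 × 5.3 = 2.491 pp.
Total hours worked: 0.53 × 4.39 = 2.3267 pp.
TFP growth = 7.71 − 4.8177 = 2.8923%.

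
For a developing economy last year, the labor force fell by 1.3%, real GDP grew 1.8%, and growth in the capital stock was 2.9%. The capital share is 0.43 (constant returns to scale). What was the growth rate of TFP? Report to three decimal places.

1.294%

Labor's share = 1 − 0.43 = 0.57.
The capital stock: 0.43 × 2.9 = 1.247 pp.
The labor force: 0.57 × (-1.3) = -0.741 pp.
TFP growth = 1.8 − 0.506 = 1.294%.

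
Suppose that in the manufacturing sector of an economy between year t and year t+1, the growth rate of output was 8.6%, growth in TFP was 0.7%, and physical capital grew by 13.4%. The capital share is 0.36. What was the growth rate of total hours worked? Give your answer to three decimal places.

4.806%

Labor's share = 1 − 0.36 = 0.64.
gY = gA + 0.36×13.4 + 0.64×g.
0.64×g = 8.6 − 0.7 − 4.824 = 3.076.
g = 3.076 / 0.64 = 4.80625%.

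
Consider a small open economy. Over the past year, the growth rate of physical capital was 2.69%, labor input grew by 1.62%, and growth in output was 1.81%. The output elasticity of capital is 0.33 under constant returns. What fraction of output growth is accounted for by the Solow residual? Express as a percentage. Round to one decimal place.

Labor's share = 1 − 0.33 = 0.67.
Physical capital: 0.33 × 2.69 = 0.8877 pp.
Labor input: 0.67 × 1.62 = 1.0854 pp.
TFP growth = 1.81 − 1.9731 = -0.1631%.
TFP share of growth = -0.1631 / 1.81 × 100 = -9.011%.

-9.0%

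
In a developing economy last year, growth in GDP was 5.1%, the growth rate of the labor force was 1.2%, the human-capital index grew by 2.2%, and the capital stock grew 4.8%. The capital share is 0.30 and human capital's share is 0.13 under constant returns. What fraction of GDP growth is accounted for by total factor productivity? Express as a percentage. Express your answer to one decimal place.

Total factor productivity accounted for 52.7% of growth.

Labor's share = 1 − 0.3 − 0.13 = 0.57.
The capital stock: 0.3 × 4.8 = 1.44 pp.
The human-capital index: 0.13 × 2.2 = 0.286 pp.
The labor force: 0.57 × 1.2 = 0.684 pp.
TFP growth = 5.1 − 2.41 = 2.69%.
TFP share of growth = 2.69 / 5.1 × 100 = 52.745%.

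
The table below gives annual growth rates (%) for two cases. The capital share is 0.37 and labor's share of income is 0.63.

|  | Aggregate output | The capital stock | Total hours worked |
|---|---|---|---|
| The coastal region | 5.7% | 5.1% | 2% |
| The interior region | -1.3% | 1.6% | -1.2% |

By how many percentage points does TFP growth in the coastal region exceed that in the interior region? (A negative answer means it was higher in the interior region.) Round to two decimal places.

Labor's share = 1 − 0.37 = 0.63.
The coastal region: TFP = 5.7 − 1.887 − 1.26 = 2.553%.
The interior region: TFP = -1.3 − 0.592 + 0.756 = -1.136%.
Difference = 2.553 − (-1.136) = 3.689 pp.

3.69 percentage points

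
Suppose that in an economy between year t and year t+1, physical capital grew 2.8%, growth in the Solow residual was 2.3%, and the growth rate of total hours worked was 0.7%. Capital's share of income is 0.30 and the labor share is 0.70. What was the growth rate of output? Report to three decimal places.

Labor's share = 1 − 0.3 = 0.7.
Physical capital: 0.3 × 2.8 = 0.84 pp.
Total hours worked: 0.7 × 0.7 = 0.49 pp.
Output growth = 2.3 + 1.33 = 3.63%.

3.630%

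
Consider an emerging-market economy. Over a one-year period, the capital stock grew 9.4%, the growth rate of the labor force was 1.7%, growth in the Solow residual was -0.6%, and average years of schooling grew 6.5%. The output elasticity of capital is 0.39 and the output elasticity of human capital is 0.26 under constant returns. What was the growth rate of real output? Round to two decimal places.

Labor's share = 1 − 0.39 − 0.26 = 0.35.
The capital stock: 0.39 × 9.4 = 3.666 pp.
Average years of schooling: 0.26 × 6.5 = 1.69 pp.
The labor force: 0.35 × 1.7 = 0.595 pp.
Output growth = -0.6 + 5.951 = 5.351%.

5.35%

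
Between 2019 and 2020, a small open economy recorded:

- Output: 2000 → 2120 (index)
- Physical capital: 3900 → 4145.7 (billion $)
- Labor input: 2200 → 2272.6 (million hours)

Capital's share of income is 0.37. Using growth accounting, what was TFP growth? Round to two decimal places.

Output growth = (2120 − 2000) / 2000 = 6%.
Physical capital growth = (4145.7 − 3900) / 3900 = 6.3%.
Labor input growth = (2272.6 − 2200) / 2200 = 3.3%.
Labor's share = 1 − 0.37 = 0.63.
Physical capital: 0.37 × 6.3 = 2.331 pp.
Labor input: 0.63 × 3.3 = 2.079 pp.
TFP growth = 6 − 4.41 = 1.59%.

TFP growth was 1.59%.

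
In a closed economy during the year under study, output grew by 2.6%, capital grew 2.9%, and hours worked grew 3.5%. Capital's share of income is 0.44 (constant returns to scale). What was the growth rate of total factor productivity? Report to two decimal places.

-0.64%

Labor's share = 1 − 0.44 = 0.56.
Capital: 0.44 × 2.9 = 1.276 pp.
Hours worked: 0.56 × 3.5 = 1.96 pp.
TFP growth = 2.6 − 3.236 = -0.636%.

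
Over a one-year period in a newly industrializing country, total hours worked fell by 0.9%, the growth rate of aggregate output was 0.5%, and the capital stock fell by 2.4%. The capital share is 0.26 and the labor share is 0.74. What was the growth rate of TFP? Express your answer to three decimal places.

1.790%

Labor's share = 1 − 0.26 = 0.74.
The capital stock: 0.26 × (-2.4) = -0.624 pp.
Total hours worked: 0.74 × (-0.9) = -0.666 pp.
TFP growth = 0.5 + 1.29 = 1.79%.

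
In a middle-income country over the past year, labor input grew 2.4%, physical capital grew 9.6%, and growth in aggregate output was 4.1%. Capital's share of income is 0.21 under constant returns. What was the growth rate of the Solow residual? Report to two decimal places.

The Solow residual growth was 0.19%.

Labor's share = 1 − 0.21 = 0.79.
Physical capital: 0.21 × 9.6 = 2.016 pp.
Labor input: 0.79 × 2.4 = 1.896 pp.
TFP growth = 4.1 − 3.912 = 0.188%.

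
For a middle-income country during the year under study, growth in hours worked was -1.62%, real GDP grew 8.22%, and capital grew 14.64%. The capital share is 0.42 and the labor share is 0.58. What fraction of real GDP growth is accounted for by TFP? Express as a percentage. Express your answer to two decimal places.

Labor's share = 1 − 0.42 = 0.58.
Capital: 0.42 × 14.64 = 6.1488 pp.
Hours worked: 0.58 × (-1.62) = -0.9396 pp.
TFP growth = 8.22 − 5.2092 = 3.0108%.
TFP share of growth = 3.0108 / 8.22 × 100 = 36.6277%.

TFP accounted for 36.63% of growth.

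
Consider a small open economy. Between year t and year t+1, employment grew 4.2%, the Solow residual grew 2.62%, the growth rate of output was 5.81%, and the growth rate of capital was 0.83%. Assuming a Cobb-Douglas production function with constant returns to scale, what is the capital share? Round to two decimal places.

The capital share is 0.30.

gY = gA + α·gK + (1−α)·gL, so gY − gA − gL = α(gK − gL).
5.81 − 2.62 − 4.2 = α × (0.83 − 4.2).
-1.01 = -3.37 α, so α = 0.2997.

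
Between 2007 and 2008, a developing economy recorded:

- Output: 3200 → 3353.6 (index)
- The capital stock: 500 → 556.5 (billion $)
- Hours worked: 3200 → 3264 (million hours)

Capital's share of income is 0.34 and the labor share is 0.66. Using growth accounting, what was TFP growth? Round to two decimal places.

-0.36%

Output growth = (3353.6 − 3200) / 3200 = 4.8%.
The capital stock growth = (556.5 − 500) / 500 = 11.3%.
Hours worked growth = (3264 − 3200) / 3200 = 2%.
Labor's share = 1 − 0.34 = 0.66.
The capital stock: 0.34 × 11.3 = 3.842 pp.
Hours worked: 0.66 × 2 = 1.32 pp.
TFP growth = 4.8 − 5.162 = -0.362%.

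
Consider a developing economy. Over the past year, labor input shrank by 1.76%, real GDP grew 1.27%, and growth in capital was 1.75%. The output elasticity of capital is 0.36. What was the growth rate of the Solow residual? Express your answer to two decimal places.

1.77%

Labor's share = 1 − 0.36 = 0.64.
Capital: 0.36 × 1.75 = 0.63 pp.
Labor input: 0.64 × (-1.76) = -1.1264 pp.
TFP growth = 1.27 + 0.4964 = 1.7664%.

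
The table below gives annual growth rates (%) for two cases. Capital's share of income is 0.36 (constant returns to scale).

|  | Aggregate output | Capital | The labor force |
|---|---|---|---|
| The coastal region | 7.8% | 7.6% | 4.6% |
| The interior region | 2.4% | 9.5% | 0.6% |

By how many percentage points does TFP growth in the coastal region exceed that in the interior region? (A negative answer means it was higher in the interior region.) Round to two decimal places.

3.52 percentage points

Labor's share = 1 − 0.36 = 0.64.
The coastal region: TFP = 7.8 − 2.736 − 2.944 = 2.12%.
The interior region: TFP = 2.4 − 3.42 − 0.384 = -1.404%.
Difference = 2.12 − (-1.404) = 3.524 pp.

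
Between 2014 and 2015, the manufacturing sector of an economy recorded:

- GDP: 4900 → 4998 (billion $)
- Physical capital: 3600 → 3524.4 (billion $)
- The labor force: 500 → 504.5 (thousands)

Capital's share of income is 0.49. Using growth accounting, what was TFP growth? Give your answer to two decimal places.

GDP growth = (4998 − 4900) / 4900 = 2%.
Physical capital growth = (3524.4 − 3600) / 3600 = -2.1%.
The labor force growth = (504.5 − 500) / 500 = 0.9%.
Labor's share = 1 − 0.49 = 0.51.
Physical capital: 0.49 × (-2.1) = -1.029 pp.
The labor force: 0.51 × 0.9 = 0.459 pp.
TFP growth = 2 + 0.57 = 2.57%.

TFP growth was 2.57%.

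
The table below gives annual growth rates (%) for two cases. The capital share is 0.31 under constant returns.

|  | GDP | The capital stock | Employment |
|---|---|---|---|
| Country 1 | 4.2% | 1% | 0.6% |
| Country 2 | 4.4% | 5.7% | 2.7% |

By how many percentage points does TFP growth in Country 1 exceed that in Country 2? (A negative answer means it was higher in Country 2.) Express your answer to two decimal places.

2.71 percentage points

Labor's share = 1 − 0.31 = 0.69.
Country 1: TFP = 4.2 − 0.31 − 0.414 = 3.476%.
Country 2: TFP = 4.4 − 1.767 − 1.863 = 0.77%.
Difference = 3.476 − (0.77) = 2.706 pp.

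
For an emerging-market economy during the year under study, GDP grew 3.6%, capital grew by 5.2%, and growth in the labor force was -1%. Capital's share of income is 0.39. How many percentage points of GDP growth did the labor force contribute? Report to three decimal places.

-0.610

Labor's share = 1 − 0.39 = 0.61.
Contribution = share × growth = 0.61 × (-1) = -0.61 pp.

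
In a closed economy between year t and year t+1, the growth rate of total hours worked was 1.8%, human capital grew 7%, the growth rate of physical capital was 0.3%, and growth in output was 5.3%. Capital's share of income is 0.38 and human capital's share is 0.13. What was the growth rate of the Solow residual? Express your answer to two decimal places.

Labor's share = 1 − 0.38 − 0.13 = 0.49.
Physical capital: 0.38 × 0.3 = 0.114 pp.
Human capital: 0.13 × 7 = 0.91 pp.
Total hours worked: 0.49 × 1.8 = 0.882 pp.
TFP growth = 5.3 − 1.906 = 3.394%.

3.39%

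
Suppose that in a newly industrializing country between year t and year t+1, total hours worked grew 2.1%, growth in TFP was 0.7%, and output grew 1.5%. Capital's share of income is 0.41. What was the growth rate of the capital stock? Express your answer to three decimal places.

-1.071%

Labor's share = 1 − 0.41 = 0.59.
gY = gA + 0.59×2.1 + 0.41×g.
0.41×g = 1.5 − 0.7 − 1.239 = -0.439.
g = -0.439 / 0.41 = -1.07073%.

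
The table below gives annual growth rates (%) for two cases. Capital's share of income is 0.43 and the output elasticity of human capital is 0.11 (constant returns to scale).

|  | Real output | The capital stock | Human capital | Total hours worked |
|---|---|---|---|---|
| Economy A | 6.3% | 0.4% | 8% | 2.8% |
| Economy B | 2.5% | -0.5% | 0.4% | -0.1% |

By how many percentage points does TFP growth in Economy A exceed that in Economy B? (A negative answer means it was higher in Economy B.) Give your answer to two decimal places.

Labor's share = 1 − 0.43 − 0.11 = 0.46.
Economy A: TFP = 6.3 − 0.172 − 0.88 − 1.288 = 3.96%.
Economy B: TFP = 2.5 + 0.215 − 0.044 + 0.046 = 2.717%.
Difference = 3.96 − (2.717) = 1.243 pp.

1.24 percentage points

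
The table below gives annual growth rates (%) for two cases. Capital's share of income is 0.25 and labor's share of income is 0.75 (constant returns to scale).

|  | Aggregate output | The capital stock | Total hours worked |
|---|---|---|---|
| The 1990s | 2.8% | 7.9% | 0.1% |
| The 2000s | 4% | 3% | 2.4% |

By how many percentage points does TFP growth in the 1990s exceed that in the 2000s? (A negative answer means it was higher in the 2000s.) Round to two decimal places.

Labor's share = 1 − 0.25 = 0.75.
The 1990s: TFP = 2.8 − 1.975 − 0.075 = 0.75%.
The 2000s: TFP = 4 − 0.75 − 1.8 = 1.45%.
Difference = 0.75 − (1.45) = -0.7 pp.

-0.70 percentage points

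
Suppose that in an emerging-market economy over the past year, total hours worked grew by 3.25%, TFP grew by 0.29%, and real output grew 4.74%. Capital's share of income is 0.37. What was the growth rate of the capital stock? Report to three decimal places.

Labor's share = 1 − 0.37 = 0.63.
gY = gA + 0.63×3.25 + 0.37×g.
0.37×g = 4.74 − 0.29 − 2.0475 = 2.4025.
g = 2.4025 / 0.37 = 6.49324%.

The capital stock grew 6.493%.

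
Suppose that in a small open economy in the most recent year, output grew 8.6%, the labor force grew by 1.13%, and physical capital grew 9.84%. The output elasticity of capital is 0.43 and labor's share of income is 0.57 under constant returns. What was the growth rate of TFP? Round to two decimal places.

Labor's share = 1 − 0.43 = 0.57.
Physical capital: 0.43 × 9.84 = 4.2312 pp.
The labor force: 0.57 × 1.13 = 0.6441 pp.
TFP growth = 8.6 − 4.8753 = 3.7247%.

3.72%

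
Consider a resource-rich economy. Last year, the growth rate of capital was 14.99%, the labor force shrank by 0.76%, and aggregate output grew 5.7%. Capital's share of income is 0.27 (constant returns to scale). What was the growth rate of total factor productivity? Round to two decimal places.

Labor's share = 1 − 0.27 = 0.73.
Capital: 0.27 × 14.99 = 4.0473 pp.
The labor force: 0.73 × (-0.76) = -0.5548 pp.
TFP growth = 5.7 − 3.4925 = 2.2075%.

Total factor productivity growth was 2.21%.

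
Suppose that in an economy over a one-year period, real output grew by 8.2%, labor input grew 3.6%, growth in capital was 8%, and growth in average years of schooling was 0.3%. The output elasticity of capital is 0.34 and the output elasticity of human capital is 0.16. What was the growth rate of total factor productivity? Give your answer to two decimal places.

3.63%

Labor's share = 1 − 0.34 − 0.16 = 0.5.
Capital: 0.34 × 8 = 2.72 pp.
Average years of schooling: 0.16 × 0.3 = 0.048 pp.
Labor input: 0.5 × 3.6 = 1.8 pp.
TFP growth = 8.2 − 4.568 = 3.632%.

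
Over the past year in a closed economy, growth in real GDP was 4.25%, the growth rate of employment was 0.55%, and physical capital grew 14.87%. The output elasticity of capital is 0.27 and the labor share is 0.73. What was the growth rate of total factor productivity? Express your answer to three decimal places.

Labor's share = 1 − 0.27 = 0.73.
Physical capital: 0.27 × 14.87 = 4.0149 pp.
Employment: 0.73 × 0.55 = 0.4015 pp.
TFP growth = 4.25 − 4.4164 = -0.1664%.

-0.166%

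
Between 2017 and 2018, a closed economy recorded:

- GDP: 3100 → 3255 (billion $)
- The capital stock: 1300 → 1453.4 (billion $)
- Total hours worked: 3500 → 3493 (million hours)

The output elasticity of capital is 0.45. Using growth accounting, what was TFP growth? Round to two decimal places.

GDP growth = (3255 − 3100) / 3100 = 5%.
The capital stock growth = (1453.4 − 1300) / 1300 = 11.8%.
Total hours worked growth = (3493 − 3500) / 3500 = -0.2%.
Labor's share = 1 − 0.45 = 0.55.
The capital stock: 0.45 × 11.8 = 5.31 pp.
Total hours worked: 0.55 × (-0.2) = -0.11 pp.
TFP growth = 5 − 5.2 = -0.2%.

-0.20%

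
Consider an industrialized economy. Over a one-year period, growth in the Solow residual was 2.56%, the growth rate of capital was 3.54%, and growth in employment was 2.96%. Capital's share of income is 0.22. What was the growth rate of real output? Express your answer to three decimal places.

Real output growth was 5.648%.

Labor's share = 1 − 0.22 = 0.78.
Capital: 0.22 × 3.54 = 0.7788 pp.
Employment: 0.78 × 2.96 = 2.3088 pp.
Output growth = 2.56 + 3.0876 = 5.6476%.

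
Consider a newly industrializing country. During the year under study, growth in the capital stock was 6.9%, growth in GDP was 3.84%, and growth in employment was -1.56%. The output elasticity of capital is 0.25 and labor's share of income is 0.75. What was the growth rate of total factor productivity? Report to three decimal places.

Labor's share = 1 − 0.25 = 0.75.
The capital stock: 0.25 × 6.9 = 1.725 pp.
Employment: 0.75 × (-1.56) = -1.17 pp.
TFP growth = 3.84 − 0.555 = 3.285%.

Total factor productivity grew 3.285%.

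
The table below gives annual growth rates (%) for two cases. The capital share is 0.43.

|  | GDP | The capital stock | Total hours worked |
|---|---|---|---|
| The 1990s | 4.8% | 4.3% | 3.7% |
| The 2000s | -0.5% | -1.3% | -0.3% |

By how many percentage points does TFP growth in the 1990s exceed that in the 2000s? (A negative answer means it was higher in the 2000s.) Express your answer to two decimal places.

0.61 percentage points

Labor's share = 1 − 0.43 = 0.57.
The 1990s: TFP = 4.8 − 1.849 − 2.109 = 0.842%.
The 2000s: TFP = -0.5 + 0.559 + 0.171 = 0.23%.
Difference = 0.842 − (0.23) = 0.612 pp.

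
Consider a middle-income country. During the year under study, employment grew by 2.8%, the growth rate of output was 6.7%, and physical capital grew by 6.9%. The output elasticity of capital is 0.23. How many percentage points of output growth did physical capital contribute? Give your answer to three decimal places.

Contribution = share × growth = 0.23 × 6.9 = 1.587 pp.

1.587 pp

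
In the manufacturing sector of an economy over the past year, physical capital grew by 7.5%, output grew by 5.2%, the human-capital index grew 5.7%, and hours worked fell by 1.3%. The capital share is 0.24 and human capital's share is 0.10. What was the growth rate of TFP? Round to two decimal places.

3.69%

Labor's share = 1 − 0.24 − 0.1 = 0.66.
Physical capital: 0.24 × 7.5 = 1.8 pp.
The human-capital index: 0.1 × 5.7 = 0.57 pp.
Hours worked: 0.66 × (-1.3) = -0.858 pp.
TFP growth = 5.2 − 1.512 = 3.688%.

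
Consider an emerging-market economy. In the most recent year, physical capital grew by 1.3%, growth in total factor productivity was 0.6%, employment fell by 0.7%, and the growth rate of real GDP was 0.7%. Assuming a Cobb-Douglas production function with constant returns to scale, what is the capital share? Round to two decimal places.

gY = gA + α·gK + (1−α)·gL, so gY − gA − gL = α(gK − gL).
0.7 − 0.6 + 0.7 = α × (1.3 − (-0.7)).
0.8 = 2 α, so α = 0.4.

0.40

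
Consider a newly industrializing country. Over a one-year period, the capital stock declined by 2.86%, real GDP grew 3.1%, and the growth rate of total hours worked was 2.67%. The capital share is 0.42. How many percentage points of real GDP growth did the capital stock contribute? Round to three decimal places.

-1.201 percentage points

Contribution = share × growth = 0.42 × (-2.86) = -1.2012 pp.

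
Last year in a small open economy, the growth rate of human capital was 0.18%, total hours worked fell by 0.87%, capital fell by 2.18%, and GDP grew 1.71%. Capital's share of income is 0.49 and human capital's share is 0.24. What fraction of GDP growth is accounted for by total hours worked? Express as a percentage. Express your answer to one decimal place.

Labor's share = 1 − 0.49 − 0.24 = 0.27.
Total hours worked contributed 0.27 × (-0.87) = -0.2349 pp.
Share of growth = -0.2349 / 1.71 × 100 = -13.737%.

Total hours worked accounted for -13.7% of growth.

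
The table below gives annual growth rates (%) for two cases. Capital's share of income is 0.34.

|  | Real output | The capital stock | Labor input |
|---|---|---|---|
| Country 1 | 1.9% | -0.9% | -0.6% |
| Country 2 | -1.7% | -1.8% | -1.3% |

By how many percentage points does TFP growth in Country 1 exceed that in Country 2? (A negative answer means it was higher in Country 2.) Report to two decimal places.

2.83 percentage points

Labor's share = 1 − 0.34 = 0.66.
Country 1: TFP = 1.9 + 0.306 + 0.396 = 2.602%.
Country 2: TFP = -1.7 + 0.612 + 0.858 = -0.23%.
Difference = 2.602 − (-0.23) = 2.832 pp.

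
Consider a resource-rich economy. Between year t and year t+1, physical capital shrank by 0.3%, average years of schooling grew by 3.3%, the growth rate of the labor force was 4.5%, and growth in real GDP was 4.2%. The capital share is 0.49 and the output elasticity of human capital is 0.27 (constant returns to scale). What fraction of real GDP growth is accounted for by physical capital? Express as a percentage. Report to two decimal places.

-3.50%

Physical capital contributed 0.49 × (-0.3) = -0.147 pp.
Share of growth = -0.147 / 4.2 × 100 = -3.5%.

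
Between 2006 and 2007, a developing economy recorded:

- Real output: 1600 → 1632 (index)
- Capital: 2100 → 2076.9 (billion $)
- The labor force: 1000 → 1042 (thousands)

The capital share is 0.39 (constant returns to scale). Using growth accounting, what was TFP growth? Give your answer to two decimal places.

Real output growth = (1632 − 1600) / 1600 = 2%.
Capital growth = (2076.9 − 2100) / 2100 = -1.1%.
The labor force growth = (1042 − 1000) / 1000 = 4.2%.
Labor's share = 1 − 0.39 = 0.61.
Capital: 0.39 × (-1.1) = -0.429 pp.
The labor force: 0.61 × 4.2 = 2.562 pp.
TFP growth = 2 − 2.133 = -0.133%.

-0.13%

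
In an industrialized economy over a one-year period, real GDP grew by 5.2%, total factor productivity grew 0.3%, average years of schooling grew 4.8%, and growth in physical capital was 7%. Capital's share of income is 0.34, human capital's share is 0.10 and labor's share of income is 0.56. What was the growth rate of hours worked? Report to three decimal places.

Labor's share = 1 − 0.34 − 0.1 = 0.56.
gY = gA + 0.34×7 + 0.1×4.8 + 0.56×g.
0.56×g = 5.2 − 0.3 − 2.86 = 2.04.
g = 2.04 / 0.56 = 3.64286%.

3.643%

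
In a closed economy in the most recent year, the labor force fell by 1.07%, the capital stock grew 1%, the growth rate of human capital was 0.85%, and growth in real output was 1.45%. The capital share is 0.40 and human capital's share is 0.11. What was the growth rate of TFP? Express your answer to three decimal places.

Labor's share = 1 − 0.4 − 0.11 = 0.49.
The capital stock: 0.4 × 1 = 0.4 pp.
Human capital: 0.11 × 0.85 = 0.0935 pp.
The labor force: 0.49 × (-1.07) = -0.5243 pp.
TFP growth = 1.45 + 0.0308 = 1.4808%.

1.481%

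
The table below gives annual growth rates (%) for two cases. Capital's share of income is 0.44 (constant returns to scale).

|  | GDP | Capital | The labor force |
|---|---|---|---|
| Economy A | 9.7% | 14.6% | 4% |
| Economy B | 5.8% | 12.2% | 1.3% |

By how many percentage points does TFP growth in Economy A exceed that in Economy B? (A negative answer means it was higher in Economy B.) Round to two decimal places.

1.33 percentage points

Labor's share = 1 − 0.44 = 0.56.
Economy A: TFP = 9.7 − 6.424 − 2.24 = 1.036%.
Economy B: TFP = 5.8 − 5.368 − 0.728 = -0.296%.
Difference = 1.036 − (-0.296) = 1.332 pp.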